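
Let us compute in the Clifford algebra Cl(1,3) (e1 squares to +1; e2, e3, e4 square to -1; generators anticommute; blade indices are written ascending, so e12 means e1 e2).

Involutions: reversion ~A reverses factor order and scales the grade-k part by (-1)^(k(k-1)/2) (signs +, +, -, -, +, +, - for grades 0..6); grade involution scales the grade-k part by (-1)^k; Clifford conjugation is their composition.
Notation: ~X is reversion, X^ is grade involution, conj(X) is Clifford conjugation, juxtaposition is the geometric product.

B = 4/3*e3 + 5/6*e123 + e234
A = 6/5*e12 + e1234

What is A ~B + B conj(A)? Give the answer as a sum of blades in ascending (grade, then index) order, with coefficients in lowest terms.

first term: -e1 - e3 - 5/6*e4 + 8/5*e123 + 4/3*e124 + 6/5*e134
second term: -e1 - e3 - 5/6*e4 - 8/5*e123 - 4/3*e124 - 6/5*e134
Answer: -2*e1 - 2*e3 - 5/3*e4


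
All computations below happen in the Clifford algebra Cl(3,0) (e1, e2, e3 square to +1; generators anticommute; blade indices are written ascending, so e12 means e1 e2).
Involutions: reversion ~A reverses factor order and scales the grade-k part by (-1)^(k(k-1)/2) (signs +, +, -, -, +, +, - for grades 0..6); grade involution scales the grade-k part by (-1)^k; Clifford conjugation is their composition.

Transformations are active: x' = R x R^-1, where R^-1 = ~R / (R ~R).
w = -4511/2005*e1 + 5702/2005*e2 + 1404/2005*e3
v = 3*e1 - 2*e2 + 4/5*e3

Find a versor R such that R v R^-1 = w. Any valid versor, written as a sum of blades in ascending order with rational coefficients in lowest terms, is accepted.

Equal squares first: v^2 = w^2 = 341/25. Then v + w = 1504/2005*e1 + 1692/2005*e2 + 3008/2005*e3 is a versor taking v to w, provided it is invertible.
Answer: 1504/2005*e1 + 1692/2005*e2 + 3008/2005*e3


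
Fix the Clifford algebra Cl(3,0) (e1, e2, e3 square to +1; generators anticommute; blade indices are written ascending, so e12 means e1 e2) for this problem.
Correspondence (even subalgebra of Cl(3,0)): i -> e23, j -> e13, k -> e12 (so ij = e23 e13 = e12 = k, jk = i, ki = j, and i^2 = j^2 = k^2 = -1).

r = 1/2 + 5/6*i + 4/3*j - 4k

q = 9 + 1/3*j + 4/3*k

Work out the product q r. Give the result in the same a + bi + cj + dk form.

In blades: q = 9 + 4/3*e12 + 1/3*e13, r = 1/2 - 4*e12 + 4/3*e13 + 5/6*e23.
Distribute q over r term by term (generator squares from the signature, products reordered to ascending indices): (9)*r = 9/2 - 36*e12 + 12*e13 + 15/2*e23; (4/3*e12)*r = 16/3 + 2/3*e12 + 10/9*e13 - 16/9*e23; (1/3*e13)*r = -4/9 - 5/18*e12 + 1/6*e13 - 4/3*e23.
Sum: 169/18 - 641/18*e12 + 239/18*e13 + 79/18*e23; translating back through the correspondence:
Answer: 169/18 + 79/18*i + 239/18*j - 641/18*k


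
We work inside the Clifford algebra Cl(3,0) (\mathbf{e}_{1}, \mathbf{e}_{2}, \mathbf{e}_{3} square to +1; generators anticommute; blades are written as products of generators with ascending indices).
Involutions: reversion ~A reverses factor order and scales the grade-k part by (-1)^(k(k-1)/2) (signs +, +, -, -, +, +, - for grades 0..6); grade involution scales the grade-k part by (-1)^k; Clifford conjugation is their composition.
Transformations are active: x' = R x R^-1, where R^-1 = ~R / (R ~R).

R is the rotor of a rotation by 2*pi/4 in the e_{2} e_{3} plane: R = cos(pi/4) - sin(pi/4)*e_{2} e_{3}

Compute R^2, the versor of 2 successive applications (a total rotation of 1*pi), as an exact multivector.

Rotor phase runs at HALF the rotation angle; powers of one rotor simply add phase, so after 2 steps in e_{2} e_{3} the phase is 2*pi/4 = \frac{\pi}{2} and R^2 = cos(\frac{\pi}{2}) - sin(\frac{\pi}{2})*e_{2} e_{3}.
cos(\frac{\pi}{2}) = 0 and sin(\frac{\pi}{2}) = 1, so R^2 = -e_{2} e_{3}. The net rotation is 1*pi; the rotor keeps the half-angle phase exactly.
Answer: -e_{2} e_{3}


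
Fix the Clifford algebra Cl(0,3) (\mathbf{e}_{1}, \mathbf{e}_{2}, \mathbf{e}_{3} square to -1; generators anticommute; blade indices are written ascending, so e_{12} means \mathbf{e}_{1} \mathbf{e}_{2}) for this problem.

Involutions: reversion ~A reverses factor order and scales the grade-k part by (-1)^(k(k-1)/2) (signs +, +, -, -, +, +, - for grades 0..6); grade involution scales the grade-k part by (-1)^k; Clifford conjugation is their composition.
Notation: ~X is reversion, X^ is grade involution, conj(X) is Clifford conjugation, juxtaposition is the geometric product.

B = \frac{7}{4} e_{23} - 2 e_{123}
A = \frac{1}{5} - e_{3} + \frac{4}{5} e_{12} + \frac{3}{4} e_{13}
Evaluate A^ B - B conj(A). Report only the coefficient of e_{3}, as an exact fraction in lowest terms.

first term: \frac{1}{4} e_{2} + \frac{8}{5} e_{3} + \frac{53}{16} e_{12} - \frac{7}{5} e_{13} + \frac{7}{20} e_{23} - \frac{2}{5} e_{123}
second term: -\frac{1}{4} e_{2} - \frac{8}{5} e_{3} + \frac{53}{16} e_{12} - \frac{7}{5} e_{13} + \frac{7}{20} e_{23} - \frac{2}{5} e_{123}
Answer: \frac{16}{5}


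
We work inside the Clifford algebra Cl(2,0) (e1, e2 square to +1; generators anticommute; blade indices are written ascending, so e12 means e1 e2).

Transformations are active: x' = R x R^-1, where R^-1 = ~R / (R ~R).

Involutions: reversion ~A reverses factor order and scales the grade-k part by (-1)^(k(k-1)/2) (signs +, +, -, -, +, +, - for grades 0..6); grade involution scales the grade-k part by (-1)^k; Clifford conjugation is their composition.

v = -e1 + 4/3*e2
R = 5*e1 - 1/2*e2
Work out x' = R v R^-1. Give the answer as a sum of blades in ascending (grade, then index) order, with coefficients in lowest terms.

~R = 5*e1 - 1/2*e2, and R ~R = 101/4, so R^-1 = ~R / (101/4).
R v = -17/3 + 37/6*e12
Answer: -377/303*e1 - 112/101*e2


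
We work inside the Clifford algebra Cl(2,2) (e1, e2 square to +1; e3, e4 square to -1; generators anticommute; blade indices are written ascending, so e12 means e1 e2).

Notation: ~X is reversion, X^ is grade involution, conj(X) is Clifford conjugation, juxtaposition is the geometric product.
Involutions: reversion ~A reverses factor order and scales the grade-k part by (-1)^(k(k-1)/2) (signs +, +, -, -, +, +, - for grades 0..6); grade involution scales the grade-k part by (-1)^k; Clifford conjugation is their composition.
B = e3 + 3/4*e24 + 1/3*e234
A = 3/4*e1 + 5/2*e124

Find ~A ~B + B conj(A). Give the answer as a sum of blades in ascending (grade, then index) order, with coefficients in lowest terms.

first term: 15/8*e1 - 1/12*e13 - 9/16*e124 + 9/4*e1234
second term: 15/8*e1 + 19/12*e13 - 9/16*e124 + 11/4*e1234
Answer: 15/4*e1 + 3/2*e13 - 9/8*e124 + 5*e1234


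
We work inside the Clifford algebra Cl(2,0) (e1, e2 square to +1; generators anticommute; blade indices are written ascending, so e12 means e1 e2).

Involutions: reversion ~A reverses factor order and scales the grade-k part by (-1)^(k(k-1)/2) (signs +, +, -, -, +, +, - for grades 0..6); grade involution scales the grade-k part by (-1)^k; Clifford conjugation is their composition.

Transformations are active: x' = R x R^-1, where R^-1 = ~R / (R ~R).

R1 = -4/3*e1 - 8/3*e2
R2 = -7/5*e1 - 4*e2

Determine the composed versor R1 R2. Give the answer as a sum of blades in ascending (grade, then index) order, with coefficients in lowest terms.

Distribute over the terms of R1 (each basis-blade product reordered to ascending indices, repeated generators contracted through their squares):
(-4/3*e1) R2 = 28/15 + 16/3*e12
(-8/3*e2) R2 = 32/3 - 56/15*e12
Summing the partial products and collecting blades:
Answer: 188/15 + 8/5*e12


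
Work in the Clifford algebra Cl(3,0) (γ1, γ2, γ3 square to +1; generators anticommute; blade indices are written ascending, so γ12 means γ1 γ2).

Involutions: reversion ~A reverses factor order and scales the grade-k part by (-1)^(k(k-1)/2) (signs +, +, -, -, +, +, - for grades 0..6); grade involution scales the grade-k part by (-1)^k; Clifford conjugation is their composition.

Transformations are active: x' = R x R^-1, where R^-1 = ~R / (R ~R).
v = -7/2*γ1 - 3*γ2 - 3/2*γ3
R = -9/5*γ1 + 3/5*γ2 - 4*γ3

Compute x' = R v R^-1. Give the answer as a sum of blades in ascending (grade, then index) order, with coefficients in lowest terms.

~R = -9/5*γ1 + 3/5*γ2 - 4*γ3, and R ~R = 98/5, so R^-1 = ~R / (98/5).
R v = 21/2 + 15/2*γ12 - 113/10*γ13 - 129/10*γ23
Answer: 11/7*γ1 + 51/14*γ2 - 39/14*γ3


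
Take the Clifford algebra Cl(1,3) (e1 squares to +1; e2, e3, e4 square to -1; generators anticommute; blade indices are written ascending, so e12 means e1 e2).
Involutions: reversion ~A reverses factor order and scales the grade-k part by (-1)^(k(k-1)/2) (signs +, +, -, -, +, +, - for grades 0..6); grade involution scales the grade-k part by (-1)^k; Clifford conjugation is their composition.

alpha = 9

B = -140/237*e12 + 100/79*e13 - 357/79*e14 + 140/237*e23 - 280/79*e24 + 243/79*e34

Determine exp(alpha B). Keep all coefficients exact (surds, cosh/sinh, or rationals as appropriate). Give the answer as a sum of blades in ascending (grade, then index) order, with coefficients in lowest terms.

B^2 term by term: the squares give (-140/237)^2*(e12)^2 + (100/79)^2*(e13)^2 + (-357/79)^2*(e14)^2 + (140/237)^2*(e23)^2 + (-280/79)^2*(e24)^2 + (243/79)^2*(e34)^2 = 19600/56169*(+1) + 10000/6241*(+1) + 127449/6241*(+1) + 19600/56169*(-1) + 78400/6241*(-1) + 59049/6241*(-1) = 0 (each basis 2-blade squares to minus the product of its generators' squares); cross terms between blades sharing an index anticommute and cancel; the commuting (index-disjoint) pairs give grade-4 terms 2*c*c'*(blade product), which cancel blade by blade — e1234: -22680/6241 + 56000/6241 - 33320/6241 = 0 — confirming B is simple. So B^2 = 0.
B^2 = 0, so the series closes: exp(alpha B) = 1 + alpha B (parabolic case).
Answer: 1 - 420/79*e12 + 900/79*e13 - 3213/79*e14 + 420/79*e23 - 2520/79*e24 + 2187/79*e34


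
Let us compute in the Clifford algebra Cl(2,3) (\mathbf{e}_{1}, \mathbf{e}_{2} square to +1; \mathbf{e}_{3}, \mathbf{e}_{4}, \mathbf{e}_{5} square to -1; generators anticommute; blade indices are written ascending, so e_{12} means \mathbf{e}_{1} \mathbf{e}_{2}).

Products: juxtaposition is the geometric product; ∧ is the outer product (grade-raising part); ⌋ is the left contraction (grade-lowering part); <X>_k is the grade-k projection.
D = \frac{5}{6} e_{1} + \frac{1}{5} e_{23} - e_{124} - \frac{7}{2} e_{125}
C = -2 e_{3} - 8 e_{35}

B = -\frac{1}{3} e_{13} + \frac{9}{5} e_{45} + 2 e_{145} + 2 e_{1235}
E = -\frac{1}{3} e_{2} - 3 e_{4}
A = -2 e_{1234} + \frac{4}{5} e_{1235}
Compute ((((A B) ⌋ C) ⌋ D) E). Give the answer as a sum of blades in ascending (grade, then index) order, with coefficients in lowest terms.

step 1: \frac{8}{5} - \frac{2}{3} e_{24} + \frac{4}{15} e_{25} + 4 e_{45} - \frac{8}{5} e_{234} - 4 e_{235} + \frac{36}{25} e_{1234} + \frac{18}{5} e_{1235}
step 2: -\frac{16}{5} e_{3} - \frac{64}{5} e_{35}
step 3: -\frac{16}{25} e_{2}
step 4: \frac{16}{75} + \frac{48}{25} e_{24}
Answer: \frac{16}{75} + \frac{48}{25} e_{24}


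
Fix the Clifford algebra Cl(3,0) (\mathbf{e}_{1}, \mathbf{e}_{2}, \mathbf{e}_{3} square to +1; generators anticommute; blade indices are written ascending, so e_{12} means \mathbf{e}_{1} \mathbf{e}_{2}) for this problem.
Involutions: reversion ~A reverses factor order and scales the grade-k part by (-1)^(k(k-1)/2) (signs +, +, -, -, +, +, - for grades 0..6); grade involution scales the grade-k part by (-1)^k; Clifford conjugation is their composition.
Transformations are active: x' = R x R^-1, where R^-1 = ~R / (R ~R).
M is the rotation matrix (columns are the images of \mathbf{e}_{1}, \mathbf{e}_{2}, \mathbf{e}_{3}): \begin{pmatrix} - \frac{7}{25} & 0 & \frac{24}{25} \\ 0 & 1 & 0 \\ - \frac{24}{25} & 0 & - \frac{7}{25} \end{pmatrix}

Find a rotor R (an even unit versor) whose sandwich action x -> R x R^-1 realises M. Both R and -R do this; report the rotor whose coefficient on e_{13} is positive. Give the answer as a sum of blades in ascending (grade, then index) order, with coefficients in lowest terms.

Method: write R = a + b12*e_{12} + b13*e_{13} + b23*e_{23} with a^2 + b12^2 + b13^2 + b23^2 = 1 (so R^-1 = ~R). Expanding the columns R e_j ~R gives tr M = 4a^2 - 1 and, from the antisymmetric part, M21 - M12 = -4a*b12, M13 - M31 = 4a*b13, M32 - M23 = -4a*b23.
Here tr M = \frac{11}{25}, so a^2 = (1 + tr M)/4 = \frac{9}{25} and a = ±\frac{3}{5}. Taking a = \frac{3}{5}: M21 - M12 = 0, M13 - M31 = \frac{48}{25}, M32 - M23 = 0, giving b12 = 0, b13 = \frac{4}{5}, b23 = 0, i.e. R = \frac{3}{5} + \frac{4}{5} e_{13}.
Its e_{13} coefficient is already positive.
Answer: \frac{3}{5} + \frac{4}{5} e_{13}. Note: both R and -R realise this M (trace \frac{11}{25}); the covering map identifies them, and the e_{13}-coefficient sign is the tie-breaker.


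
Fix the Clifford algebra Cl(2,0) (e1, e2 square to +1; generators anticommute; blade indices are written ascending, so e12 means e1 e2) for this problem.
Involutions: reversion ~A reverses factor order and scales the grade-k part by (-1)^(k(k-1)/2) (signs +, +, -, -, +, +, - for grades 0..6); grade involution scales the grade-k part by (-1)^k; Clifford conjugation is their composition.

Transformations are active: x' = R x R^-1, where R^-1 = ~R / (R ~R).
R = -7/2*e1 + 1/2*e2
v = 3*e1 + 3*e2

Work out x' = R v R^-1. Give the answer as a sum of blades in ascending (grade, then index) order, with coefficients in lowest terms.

~R = -7/2*e1 + 1/2*e2, and R ~R = 25/2, so R^-1 = ~R / (25/2).
R v = -9 - 12*e12
Answer: 51/25*e1 - 93/25*e2


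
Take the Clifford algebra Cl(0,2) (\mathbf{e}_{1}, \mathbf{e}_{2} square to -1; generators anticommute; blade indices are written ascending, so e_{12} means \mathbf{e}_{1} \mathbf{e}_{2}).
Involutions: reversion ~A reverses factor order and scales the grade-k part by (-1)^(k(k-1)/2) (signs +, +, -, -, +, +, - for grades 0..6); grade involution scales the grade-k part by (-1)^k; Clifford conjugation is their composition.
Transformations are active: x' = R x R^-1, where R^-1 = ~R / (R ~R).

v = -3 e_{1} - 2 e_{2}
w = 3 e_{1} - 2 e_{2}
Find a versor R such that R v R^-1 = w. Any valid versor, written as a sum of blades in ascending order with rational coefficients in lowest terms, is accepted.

Construction: equal norms (both -13) license R = v + w = -4 e_{2} — nothing changes along that direction, while (v - w)/2 changes sign, so v maps onto w.
Answer: -4 e_{2}


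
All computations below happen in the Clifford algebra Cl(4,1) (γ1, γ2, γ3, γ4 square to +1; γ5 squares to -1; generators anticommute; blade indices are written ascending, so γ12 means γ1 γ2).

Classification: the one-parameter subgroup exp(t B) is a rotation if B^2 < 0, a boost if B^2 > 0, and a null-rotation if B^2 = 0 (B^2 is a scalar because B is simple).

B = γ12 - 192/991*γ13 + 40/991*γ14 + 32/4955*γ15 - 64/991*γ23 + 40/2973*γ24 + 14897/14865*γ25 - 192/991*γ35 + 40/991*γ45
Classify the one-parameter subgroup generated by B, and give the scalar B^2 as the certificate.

B^2 term by term: the squares give (1)^2*(γ12)^2 + (-192/991)^2*(γ13)^2 + (40/991)^2*(γ14)^2 + (32/4955)^2*(γ15)^2 + (-64/991)^2*(γ23)^2 + (40/2973)^2*(γ24)^2 + (14897/14865)^2*(γ25)^2 + (-192/991)^2*(γ35)^2 + (40/991)^2*(γ45)^2 = 1*(-1) + 36864/982081*(-1) + 1600/982081*(-1) + 1024/24552025*(+1) + 4096/982081*(-1) + 1600/8838729*(-1) + 221920609/220968225*(+1) + 36864/982081*(+1) + 1600/982081*(+1) = 0 (each basis 2-blade squares to minus the product of its generators' squares); cross terms between blades sharing an index anticommute and cancel; the commuting (index-disjoint) pairs give grade-4 terms 2*c*c'*(blade product), which cancel blade by blade — γ1234: 5120/982081 - 5120/982081 = 0; γ1235: -384/991 + 1906816/4910405 - 4096/4910405 = 0; γ1245: 80/991 - 238352/2946243 + 512/2946243 = 0; γ1345: -15360/982081 + 15360/982081 = 0; γ2345: -5120/982081 + 5120/982081 = 0 — confirming B is simple. So B^2 = 0.
Answer: null-rotation, certificate B^2 = 0. Check the certificate: B^2 = 0, and that sign is decisive whatever form B takes.


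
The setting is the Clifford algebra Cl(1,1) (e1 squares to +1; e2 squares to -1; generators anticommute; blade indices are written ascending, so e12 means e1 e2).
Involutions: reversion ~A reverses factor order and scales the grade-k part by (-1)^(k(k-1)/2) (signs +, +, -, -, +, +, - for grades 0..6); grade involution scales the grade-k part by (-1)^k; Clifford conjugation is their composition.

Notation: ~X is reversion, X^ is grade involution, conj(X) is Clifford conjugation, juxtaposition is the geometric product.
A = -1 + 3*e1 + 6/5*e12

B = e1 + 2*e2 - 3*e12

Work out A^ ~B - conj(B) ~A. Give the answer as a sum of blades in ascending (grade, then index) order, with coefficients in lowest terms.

first term: 3/5 - 17/5*e1 - 61/5*e2 - 9*e12
second term: -33/5 + 17/5*e1 - 29/5*e2 + 3*e12
Answer: 36/5 - 34/5*e1 - 32/5*e2 - 12*e12


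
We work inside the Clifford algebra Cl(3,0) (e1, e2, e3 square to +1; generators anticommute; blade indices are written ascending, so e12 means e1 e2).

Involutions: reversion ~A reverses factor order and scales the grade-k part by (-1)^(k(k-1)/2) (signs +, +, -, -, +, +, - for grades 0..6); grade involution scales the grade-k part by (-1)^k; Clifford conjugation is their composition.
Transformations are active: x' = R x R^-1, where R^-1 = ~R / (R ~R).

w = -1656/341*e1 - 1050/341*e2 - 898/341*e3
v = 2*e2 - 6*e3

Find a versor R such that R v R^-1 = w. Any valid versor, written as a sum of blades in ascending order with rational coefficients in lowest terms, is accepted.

Here q(v) = q(w) = 40; the classical choice R = v + w = -1656/341*e1 - 368/341*e2 - 2944/341*e3 then realises v -> w under the sandwich.
Answer: -1656/341*e1 - 368/341*e2 - 2944/341*e3


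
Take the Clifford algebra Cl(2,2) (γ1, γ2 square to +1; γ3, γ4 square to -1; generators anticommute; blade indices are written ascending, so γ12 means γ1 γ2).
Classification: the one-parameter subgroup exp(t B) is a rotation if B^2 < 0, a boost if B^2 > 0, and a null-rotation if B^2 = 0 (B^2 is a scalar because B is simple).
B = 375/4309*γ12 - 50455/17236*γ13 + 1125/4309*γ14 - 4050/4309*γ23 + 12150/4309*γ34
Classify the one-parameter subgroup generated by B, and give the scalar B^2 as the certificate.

B^2 term by term: the squares give (375/4309)^2*(γ12)^2 + (-50455/17236)^2*(γ13)^2 + (1125/4309)^2*(γ14)^2 + (-4050/4309)^2*(γ23)^2 + (12150/4309)^2*(γ34)^2 = 140625/18567481*(-1) + 2545707025/297079696*(+1) + 1265625/18567481*(+1) + 16402500/18567481*(+1) + 147622500/18567481*(-1) = 25/16 (each basis 2-blade squares to minus the product of its generators' squares); cross terms between blades sharing an index anticommute and cancel; the commuting (index-disjoint) pairs give grade-4 terms 2*c*c'*(blade product), which cancel blade by blade — γ1234: 9112500/18567481 - 9112500/18567481 = 0 — confirming B is simple. So B^2 = 25/16.
Answer: boost, certificate B^2 = 25/16. No conjugation can change B^2 = 25/16; the sign gives the class.


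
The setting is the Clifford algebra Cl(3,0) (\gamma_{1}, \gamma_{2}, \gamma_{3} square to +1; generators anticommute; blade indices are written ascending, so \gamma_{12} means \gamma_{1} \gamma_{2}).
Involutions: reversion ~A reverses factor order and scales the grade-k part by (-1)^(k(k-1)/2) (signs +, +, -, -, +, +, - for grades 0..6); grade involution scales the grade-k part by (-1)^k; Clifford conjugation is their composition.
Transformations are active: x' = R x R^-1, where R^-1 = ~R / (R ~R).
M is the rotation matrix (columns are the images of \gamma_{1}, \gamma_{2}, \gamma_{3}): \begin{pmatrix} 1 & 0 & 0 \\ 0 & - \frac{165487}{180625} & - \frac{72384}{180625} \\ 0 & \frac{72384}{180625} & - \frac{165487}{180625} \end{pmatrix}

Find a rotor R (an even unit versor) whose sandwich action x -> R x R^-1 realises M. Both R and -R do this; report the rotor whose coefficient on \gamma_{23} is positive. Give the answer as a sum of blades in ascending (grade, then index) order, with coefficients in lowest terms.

Method: write R = a + b12*\gamma_{12} + b13*\gamma_{13} + b23*\gamma_{23} with a^2 + b12^2 + b13^2 + b23^2 = 1 (so R^-1 = ~R). Expanding the columns R e_j ~R gives tr M = 4a^2 - 1 and, from the antisymmetric part, M21 - M12 = -4a*b12, M13 - M31 = 4a*b13, M32 - M23 = -4a*b23.
Here tr M = -\frac{150349}{180625}, so a^2 = (1 + tr M)/4 = \frac{7569}{180625} and a = ±\frac{87}{425}. Taking a = \frac{87}{425}: M21 - M12 = 0, M13 - M31 = 0, M32 - M23 = \frac{144768}{180625}, giving b12 = 0, b13 = 0, b23 = -\frac{416}{425}, i.e. R = \frac{87}{425} - \frac{416}{425} \gamma_{23}.
Its \gamma_{23} coefficient is negative, so report the other preimage -R.
Answer: -\frac{87}{425} + \frac{416}{425} \gamma_{23}. Recall the cover is two-to-one: with M of trace -\frac{150349}{180625}, both preimages act alike, and the stated \gamma_{23} sign chooses the sheet.


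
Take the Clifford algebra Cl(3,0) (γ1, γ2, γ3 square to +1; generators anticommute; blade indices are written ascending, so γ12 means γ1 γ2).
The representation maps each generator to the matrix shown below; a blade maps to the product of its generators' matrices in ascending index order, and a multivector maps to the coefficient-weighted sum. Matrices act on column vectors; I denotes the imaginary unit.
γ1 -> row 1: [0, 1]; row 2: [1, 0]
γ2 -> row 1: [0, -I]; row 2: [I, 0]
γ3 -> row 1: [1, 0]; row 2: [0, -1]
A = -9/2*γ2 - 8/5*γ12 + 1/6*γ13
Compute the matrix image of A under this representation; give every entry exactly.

Bivector images (products of the table entries): rho(γ12) = rho(γ1)rho(γ2) = row 1: [I, 0]; row 2: [0, -I]; rho(γ13) = rho(γ1)rho(γ3) = row 1: [0, -1]; row 2: [1, 0].
M = (-9/2)*rho(γ2) + (-8/5)*rho(γ12) + (1/6)*rho(γ13), summed entrywise:
Answer: row 1: [-8*I/5, -1/6 + 9*I/2]; row 2: [1/6 - 9*I/2, 8*I/5]


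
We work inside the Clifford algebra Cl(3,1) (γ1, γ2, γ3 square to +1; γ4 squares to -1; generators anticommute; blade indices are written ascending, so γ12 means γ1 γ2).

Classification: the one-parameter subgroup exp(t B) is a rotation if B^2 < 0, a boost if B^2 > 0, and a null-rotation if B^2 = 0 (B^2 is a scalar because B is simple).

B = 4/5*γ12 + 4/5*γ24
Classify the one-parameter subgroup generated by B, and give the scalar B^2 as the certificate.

B^2 term by term: the squares give (4/5)^2*(γ12)^2 + (4/5)^2*(γ24)^2 = 16/25*(-1) + 16/25*(+1) = 0 (each basis 2-blade squares to minus the product of its generators' squares); cross terms between blades sharing an index anticommute and cancel. So B^2 = 0.
Answer: null-rotation, certificate B^2 = 0. Key observation: B^2 = 0 is a conjugation invariant, so its sign decides the class regardless of the surface form of B.


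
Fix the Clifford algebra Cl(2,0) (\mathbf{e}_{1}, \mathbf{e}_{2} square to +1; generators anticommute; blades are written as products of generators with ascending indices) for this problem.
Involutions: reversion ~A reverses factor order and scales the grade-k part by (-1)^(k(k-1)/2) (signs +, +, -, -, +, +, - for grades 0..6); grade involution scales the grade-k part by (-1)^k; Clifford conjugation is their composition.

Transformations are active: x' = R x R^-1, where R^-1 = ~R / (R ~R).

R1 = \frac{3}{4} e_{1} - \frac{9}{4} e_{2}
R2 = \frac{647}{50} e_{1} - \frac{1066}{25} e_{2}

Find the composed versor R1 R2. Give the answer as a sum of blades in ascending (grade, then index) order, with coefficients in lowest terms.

Distribute over the terms of R1 (each basis-blade product reordered to ascending indices, repeated generators contracted through their squares):
(\frac{3}{4} e_{1}) R2 = \frac{1941}{200} - \frac{1599}{50} e_{1} e_{2}
(-\frac{9}{4} e_{2}) R2 = \frac{4797}{50} + \frac{5823}{200} e_{1} e_{2}
Summing the partial products and collecting blades:
Answer: \frac{21129}{200} - \frac{573}{200} e_{1} e_{2}


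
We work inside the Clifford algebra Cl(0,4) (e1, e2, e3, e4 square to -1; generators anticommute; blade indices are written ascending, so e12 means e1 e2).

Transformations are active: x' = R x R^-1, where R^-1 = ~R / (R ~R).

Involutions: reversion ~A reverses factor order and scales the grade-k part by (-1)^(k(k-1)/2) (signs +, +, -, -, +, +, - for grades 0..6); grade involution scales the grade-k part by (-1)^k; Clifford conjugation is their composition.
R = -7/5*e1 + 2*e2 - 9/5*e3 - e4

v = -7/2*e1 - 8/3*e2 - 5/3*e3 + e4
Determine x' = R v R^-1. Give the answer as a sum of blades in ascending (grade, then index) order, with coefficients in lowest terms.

~R = -7/5*e1 + 2*e2 - 9/5*e3 - e4, and R ~R = -51/5, so R^-1 = ~R / (-51/5).
R v = -47/30 + 161/15*e12 - 119/30*e13 - 49/10*e14 - 122/15*e23 - 2/3*e24 - 52/15*e34
Answer: 4697/1530*e1 + 502/153*e2 + 284/255*e3 - 200/153*e4


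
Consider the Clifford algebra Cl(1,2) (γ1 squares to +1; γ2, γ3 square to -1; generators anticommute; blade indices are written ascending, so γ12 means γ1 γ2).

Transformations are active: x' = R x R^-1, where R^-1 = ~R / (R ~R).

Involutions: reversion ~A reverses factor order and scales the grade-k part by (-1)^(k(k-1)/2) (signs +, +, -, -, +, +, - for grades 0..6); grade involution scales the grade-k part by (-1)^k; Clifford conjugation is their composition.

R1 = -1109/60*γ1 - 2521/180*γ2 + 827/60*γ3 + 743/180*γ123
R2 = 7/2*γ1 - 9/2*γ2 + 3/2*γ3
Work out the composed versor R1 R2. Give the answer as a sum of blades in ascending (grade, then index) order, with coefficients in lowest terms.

Distribute over the terms of R2 (each basis-blade product reordered to ascending indices, repeated generators contracted through their squares):
R1 (7/2*γ1) = -7763/120 + 17647/360*γ12 - 5789/120*γ13 + 5201/360*γ23
R1 (-9/2*γ2) = -2521/40 + 3327/40*γ12 - 743/40*γ13 + 2481/40*γ23
R1 (3/2*γ3) = -827/40 - 743/120*γ12 - 1109/40*γ13 - 2521/120*γ23
Summing the partial products and collecting blades:
Answer: -17807/120 + 45361/360*γ12 - 2269/24*γ13 + 19967/360*γ23


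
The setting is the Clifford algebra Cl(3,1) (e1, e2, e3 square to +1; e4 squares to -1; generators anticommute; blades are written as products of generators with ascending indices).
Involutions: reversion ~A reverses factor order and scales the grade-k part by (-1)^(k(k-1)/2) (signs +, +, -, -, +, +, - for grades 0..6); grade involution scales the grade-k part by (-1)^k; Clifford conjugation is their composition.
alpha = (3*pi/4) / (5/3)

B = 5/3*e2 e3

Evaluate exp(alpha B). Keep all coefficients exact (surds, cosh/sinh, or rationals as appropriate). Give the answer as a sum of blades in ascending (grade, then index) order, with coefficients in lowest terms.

B^2 = (5/3)^2*(e2 e3)^2 = 25/9*(-1) = -25/9 (a basis 2-blade squares to minus the product of its generators' squares).
B^2 = -25/9 — the negative square puts this in the circular regime; l = 5/3, alpha*l = 3*pi/4, so exp(alpha B) = cos(3*pi/4) + (sin(3*pi/4)/(5/3))*B = -sqrt(2)/2 + (3*sqrt(2)/10)*B.
Answer: -sqrt(2)/2 + sqrt(2)/2*e2 e3


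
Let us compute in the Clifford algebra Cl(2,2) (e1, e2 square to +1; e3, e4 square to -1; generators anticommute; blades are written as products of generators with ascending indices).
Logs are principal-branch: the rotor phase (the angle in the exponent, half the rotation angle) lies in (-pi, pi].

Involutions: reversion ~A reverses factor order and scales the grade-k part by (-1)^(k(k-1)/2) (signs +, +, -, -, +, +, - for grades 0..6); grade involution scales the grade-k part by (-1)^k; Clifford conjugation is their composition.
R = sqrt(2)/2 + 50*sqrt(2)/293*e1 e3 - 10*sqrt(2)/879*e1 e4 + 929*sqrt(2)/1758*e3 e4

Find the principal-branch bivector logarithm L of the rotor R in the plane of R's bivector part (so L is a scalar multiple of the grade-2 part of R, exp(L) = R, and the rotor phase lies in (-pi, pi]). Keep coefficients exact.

The scalar part of R is sqrt(2)/2, which pins the rotor phase on the principal branch; dividing the bivector part by the sine of that phase recovers the unit plane, and L is the phase times that plane.
Concretely: cos(phase) = sqrt(2)/2 gives phase = ±pi/4, and since phase/sin(phase) is even the sign is immaterial: L = (phase/sin(phase)) * <R>_2 = (sqrt(2)*pi/4) * <R>_2.
Answer: 25*pi/293*e1 e3 - 5*pi/879*e1 e4 + 929*pi/3516*e3 e4


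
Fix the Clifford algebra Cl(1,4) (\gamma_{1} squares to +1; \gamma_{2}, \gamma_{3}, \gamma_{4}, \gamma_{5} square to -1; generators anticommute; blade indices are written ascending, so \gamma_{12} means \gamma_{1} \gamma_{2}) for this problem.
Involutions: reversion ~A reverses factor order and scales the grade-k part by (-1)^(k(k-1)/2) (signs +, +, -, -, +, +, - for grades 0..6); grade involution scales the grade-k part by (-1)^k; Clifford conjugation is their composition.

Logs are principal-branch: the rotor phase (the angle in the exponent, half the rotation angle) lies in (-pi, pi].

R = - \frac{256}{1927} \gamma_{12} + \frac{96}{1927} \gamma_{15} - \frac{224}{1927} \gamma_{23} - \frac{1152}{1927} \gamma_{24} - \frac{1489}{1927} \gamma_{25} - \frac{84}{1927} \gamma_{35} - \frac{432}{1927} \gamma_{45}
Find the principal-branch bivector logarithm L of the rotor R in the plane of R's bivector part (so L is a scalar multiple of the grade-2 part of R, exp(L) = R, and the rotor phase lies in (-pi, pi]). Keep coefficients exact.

The scalar part of R is 0, and that scalar determines the rotor phase on the principal branch; recovering the unit plane as bivector-part over sine of the phase gives L = phase * plane.
Concretely: cos(phase) = 0 gives phase = ±\frac{\pi}{2}, and since phase/sin(phase) is even the sign is immaterial: L = (phase/sin(phase)) * <R>_2 = (\frac{\pi}{2}) * <R>_2.
Answer: - \frac{128 \pi}{1927} \gamma_{12} + \frac{48 \pi}{1927} \gamma_{15} - \frac{112 \pi}{1927} \gamma_{23} - \frac{576 \pi}{1927} \gamma_{24} - \frac{1489 \pi}{3854} \gamma_{25} - \frac{42 \pi}{1927} \gamma_{35} - \frac{216 \pi}{1927} \gamma_{45}


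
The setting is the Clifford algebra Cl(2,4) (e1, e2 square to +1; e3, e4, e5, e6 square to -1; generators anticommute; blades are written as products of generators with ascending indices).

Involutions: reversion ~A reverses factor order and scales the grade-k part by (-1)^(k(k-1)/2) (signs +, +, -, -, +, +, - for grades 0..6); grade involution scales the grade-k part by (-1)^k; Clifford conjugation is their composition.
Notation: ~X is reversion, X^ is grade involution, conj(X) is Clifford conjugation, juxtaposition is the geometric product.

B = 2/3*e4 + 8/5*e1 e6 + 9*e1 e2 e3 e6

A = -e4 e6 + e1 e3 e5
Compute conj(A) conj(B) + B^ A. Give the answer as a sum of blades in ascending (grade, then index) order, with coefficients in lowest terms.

first term: -2/3*e6 + 8/5*e1 e4 + 9*e2 e5 e6 - 8/5*e3 e5 e6 - 9*e1 e2 e3 e4 + 2/3*e1 e3 e4 e5
second term: -2/3*e6 - 8/5*e1 e4 + 9*e2 e5 e6 - 8/5*e3 e5 e6 - 9*e1 e2 e3 e4 - 2/3*e1 e3 e4 e5
Answer: -4/3*e6 + 18*e2 e5 e6 - 16/5*e3 e5 e6 - 18*e1 e2 e3 e4


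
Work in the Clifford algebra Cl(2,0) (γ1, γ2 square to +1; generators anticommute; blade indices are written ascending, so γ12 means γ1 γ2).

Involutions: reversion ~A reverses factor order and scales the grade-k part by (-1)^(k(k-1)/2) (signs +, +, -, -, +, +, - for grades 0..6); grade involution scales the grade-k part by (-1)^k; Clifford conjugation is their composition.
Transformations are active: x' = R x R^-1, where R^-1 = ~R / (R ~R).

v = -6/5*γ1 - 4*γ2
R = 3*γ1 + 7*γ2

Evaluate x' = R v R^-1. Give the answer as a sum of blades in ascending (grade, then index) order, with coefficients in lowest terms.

~R = 3*γ1 + 7*γ2, and R ~R = 58, so R^-1 = ~R / (58).
R v = -158/5 - 18/5*γ12
Answer: -60/29*γ1 - 526/145*γ2


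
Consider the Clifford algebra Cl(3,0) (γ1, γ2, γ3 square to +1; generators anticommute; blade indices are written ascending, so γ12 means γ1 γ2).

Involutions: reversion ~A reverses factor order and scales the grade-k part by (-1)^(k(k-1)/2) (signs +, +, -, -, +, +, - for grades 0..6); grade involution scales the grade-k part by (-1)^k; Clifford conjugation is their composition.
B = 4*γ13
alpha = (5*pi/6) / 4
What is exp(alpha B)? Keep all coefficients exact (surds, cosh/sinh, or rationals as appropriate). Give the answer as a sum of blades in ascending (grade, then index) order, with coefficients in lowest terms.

B^2 = (4)^2*(γ13)^2 = 16*(-1) = -16 (a basis 2-blade squares to minus the product of its generators' squares).
B^2 = -16 — the series telescopes trigonometrically here: l = 4, alpha*l = 5*pi/6, so exp(alpha B) = cos(5*pi/6) + (sin(5*pi/6)/4)*B = -sqrt(3)/2 + (1/8)*B.
Answer: -sqrt(3)/2 + 1/2*γ13


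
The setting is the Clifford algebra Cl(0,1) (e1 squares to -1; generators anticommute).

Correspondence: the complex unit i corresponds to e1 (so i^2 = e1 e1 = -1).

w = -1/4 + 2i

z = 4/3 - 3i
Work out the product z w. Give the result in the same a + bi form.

In blades: z = 4/3 - 3*e1, w = -1/4 + 2*e1.
Distribute z over w term by term (generator squares from the signature, products reordered to ascending indices): (4/3)*w = -1/3 + 8/3*e1; (-3*e1)*w = 6 + 3/4*e1.
Sum: 17/3 + 41/12*e1; translating back through the correspondence:
Answer: 17/3 + 41/12*i


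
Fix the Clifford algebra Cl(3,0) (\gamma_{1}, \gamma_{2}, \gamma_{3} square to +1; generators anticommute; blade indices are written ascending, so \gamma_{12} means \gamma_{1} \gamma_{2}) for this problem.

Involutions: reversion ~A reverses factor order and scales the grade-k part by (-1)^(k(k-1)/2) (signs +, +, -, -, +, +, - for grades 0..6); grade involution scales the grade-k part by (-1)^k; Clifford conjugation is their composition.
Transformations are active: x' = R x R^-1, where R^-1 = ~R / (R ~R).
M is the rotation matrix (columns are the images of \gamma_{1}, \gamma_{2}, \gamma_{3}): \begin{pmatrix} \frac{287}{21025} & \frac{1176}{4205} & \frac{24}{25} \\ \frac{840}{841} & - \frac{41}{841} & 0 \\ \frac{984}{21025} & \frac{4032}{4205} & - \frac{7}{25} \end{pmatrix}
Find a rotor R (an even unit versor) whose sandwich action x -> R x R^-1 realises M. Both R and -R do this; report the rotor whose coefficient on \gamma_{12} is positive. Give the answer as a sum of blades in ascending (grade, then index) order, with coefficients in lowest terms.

Method: write R = a + b12*\gamma_{12} + b13*\gamma_{13} + b23*\gamma_{23} with a^2 + b12^2 + b13^2 + b23^2 = 1 (so R^-1 = ~R). Expanding the columns R e_j ~R gives tr M = 4a^2 - 1 and, from the antisymmetric part, M21 - M12 = -4a*b12, M13 - M31 = 4a*b13, M32 - M23 = -4a*b23.
Here tr M = -\frac{265}{841}, so a^2 = (1 + tr M)/4 = \frac{144}{841} and a = ±\frac{12}{29}. Taking a = \frac{12}{29}: M21 - M12 = \frac{3024}{4205}, M13 - M31 = \frac{768}{841}, M32 - M23 = \frac{4032}{4205}, giving b12 = -\frac{63}{145}, b13 = \frac{16}{29}, b23 = -\frac{84}{145}, i.e. R = \frac{12}{29} - \frac{63}{145} \gamma_{12} + \frac{16}{29} \gamma_{13} - \frac{84}{145} \gamma_{23}.
Its \gamma_{12} coefficient is negative, so report the other preimage -R.
Answer: -\frac{12}{29} + \frac{63}{145} \gamma_{12} - \frac{16}{29} \gamma_{13} + \frac{84}{145} \gamma_{23}. Uniqueness: Spin(3) -> SO(3) maps R and -R to the same rotation of trace -\frac{265}{841}; fixing the sign of the \gamma_{12} coefficient removes the ambiguity.


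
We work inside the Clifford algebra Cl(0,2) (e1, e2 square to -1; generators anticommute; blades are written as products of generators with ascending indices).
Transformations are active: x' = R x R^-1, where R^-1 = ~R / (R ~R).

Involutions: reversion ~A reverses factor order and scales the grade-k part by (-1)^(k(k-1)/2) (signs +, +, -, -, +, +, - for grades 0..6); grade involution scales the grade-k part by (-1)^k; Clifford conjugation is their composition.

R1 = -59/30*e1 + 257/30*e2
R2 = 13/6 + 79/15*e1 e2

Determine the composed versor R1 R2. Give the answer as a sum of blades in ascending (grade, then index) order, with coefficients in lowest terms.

Distribute over the terms of R1 (each basis-blade product reordered to ascending indices, repeated generators contracted through their squares):
(-59/30*e1) R2 = -767/180*e1 + 4661/450*e2
(257/30*e2) R2 = 20303/450*e1 + 3341/180*e2
Summing the partial products and collecting blades:
Answer: 12257/300*e1 + 26027/900*e2


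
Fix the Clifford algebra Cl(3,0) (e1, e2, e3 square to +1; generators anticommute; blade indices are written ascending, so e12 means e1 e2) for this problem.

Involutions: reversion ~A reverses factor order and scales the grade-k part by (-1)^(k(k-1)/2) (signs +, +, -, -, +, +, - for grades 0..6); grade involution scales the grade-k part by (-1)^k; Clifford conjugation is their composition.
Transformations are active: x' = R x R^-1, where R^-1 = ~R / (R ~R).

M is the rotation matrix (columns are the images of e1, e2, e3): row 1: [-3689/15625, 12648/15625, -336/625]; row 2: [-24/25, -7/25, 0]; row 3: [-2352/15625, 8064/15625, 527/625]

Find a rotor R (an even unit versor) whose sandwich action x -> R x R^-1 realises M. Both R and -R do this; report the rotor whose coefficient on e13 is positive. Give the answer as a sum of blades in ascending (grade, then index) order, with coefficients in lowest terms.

Method: write R = a + b12*e12 + b13*e13 + b23*e23 with a^2 + b12^2 + b13^2 + b23^2 = 1 (so R^-1 = ~R). Expanding the columns R e_j ~R gives tr M = 4a^2 - 1 and, from the antisymmetric part, M21 - M12 = -4a*b12, M13 - M31 = 4a*b13, M32 - M23 = -4a*b23.
Here tr M = 5111/15625, so a^2 = (1 + tr M)/4 = 5184/15625 and a = ±72/125. Taking a = 72/125: M21 - M12 = -27648/15625, M13 - M31 = -6048/15625, M32 - M23 = 8064/15625, giving b12 = 96/125, b13 = -21/125, b23 = -28/125, i.e. R = 72/125 + 96/125*e12 - 21/125*e13 - 28/125*e23.
Its e13 coefficient is negative, so report the other preimage -R.
Answer: -72/125 - 96/125*e12 + 21/125*e13 + 28/125*e23. Uniqueness: Spin(3) -> SO(3) maps R and -R to the same rotation of trace 5111/15625; fixing the sign of the e13 coefficient removes the ambiguity.


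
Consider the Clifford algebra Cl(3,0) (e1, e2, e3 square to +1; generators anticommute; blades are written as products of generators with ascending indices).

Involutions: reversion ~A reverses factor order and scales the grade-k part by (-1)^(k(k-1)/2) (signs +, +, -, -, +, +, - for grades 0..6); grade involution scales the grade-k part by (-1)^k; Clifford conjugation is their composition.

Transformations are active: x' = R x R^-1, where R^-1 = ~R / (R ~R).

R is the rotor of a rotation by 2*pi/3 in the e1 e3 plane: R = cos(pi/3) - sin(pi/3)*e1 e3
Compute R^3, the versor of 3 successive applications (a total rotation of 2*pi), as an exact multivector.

The rotor phase is half the rotation angle and phases add under composition, so 3 steps in the e1 e3 plane accumulate phase 3*(pi/3) = pi: R^3 = cos(pi) - sin(pi)*e1 e3.
cos(pi) = -1 and sin(pi) = 0, so R^3 = -1. The total rotation 2*pi is 1 full turn, so every vector returns to itself, yet the rotor is -1, on the OTHER sheet of the double cover (an odd number of 2*pi turns).
Answer: -1


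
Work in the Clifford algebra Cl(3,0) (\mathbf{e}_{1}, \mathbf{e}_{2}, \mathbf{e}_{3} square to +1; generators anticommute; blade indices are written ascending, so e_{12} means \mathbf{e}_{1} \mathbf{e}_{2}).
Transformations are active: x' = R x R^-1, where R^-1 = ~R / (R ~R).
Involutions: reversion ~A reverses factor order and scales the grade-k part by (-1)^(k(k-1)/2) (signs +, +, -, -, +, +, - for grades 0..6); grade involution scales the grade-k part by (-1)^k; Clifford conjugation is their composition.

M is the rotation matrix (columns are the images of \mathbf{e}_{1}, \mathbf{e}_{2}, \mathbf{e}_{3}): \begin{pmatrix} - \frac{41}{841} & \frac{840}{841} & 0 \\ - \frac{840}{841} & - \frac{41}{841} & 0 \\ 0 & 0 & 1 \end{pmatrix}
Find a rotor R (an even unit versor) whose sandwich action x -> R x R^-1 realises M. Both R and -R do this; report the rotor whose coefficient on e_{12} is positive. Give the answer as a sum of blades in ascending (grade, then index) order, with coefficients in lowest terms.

Method: write R = a + b12*e_{12} + b13*e_{13} + b23*e_{23} with a^2 + b12^2 + b13^2 + b23^2 = 1 (so R^-1 = ~R). Expanding the columns R e_j ~R gives tr M = 4a^2 - 1 and, from the antisymmetric part, M21 - M12 = -4a*b12, M13 - M31 = 4a*b13, M32 - M23 = -4a*b23.
Here tr M = \frac{759}{841}, so a^2 = (1 + tr M)/4 = \frac{400}{841} and a = ±\frac{20}{29}. Taking a = \frac{20}{29}: M21 - M12 = -\frac{1680}{841}, M13 - M31 = 0, M32 - M23 = 0, giving b12 = \frac{21}{29}, b13 = 0, b23 = 0, i.e. R = \frac{20}{29} + \frac{21}{29} e_{12}.
Its e_{12} coefficient is already positive.
Answer: \frac{20}{29} + \frac{21}{29} e_{12}. Uniqueness: Spin(3) -> SO(3) maps R and -R to the same rotation of trace \frac{759}{841}; fixing the sign of the e_{12} coefficient removes the ambiguity.
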